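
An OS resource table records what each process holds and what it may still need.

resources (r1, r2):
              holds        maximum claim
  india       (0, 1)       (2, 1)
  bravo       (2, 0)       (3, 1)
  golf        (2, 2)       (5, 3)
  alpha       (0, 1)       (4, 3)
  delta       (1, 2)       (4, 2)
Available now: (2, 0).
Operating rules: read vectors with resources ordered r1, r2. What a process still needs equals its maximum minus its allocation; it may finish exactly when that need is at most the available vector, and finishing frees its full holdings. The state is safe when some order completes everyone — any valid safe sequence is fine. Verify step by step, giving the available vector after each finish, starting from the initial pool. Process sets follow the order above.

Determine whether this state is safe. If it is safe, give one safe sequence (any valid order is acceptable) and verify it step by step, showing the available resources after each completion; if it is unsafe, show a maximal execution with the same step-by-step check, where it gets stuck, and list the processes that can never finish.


The state is SAFE; one workable sequence: india, bravo, delta, alpha, golf.
Key observation: india marks the first exact bind of the order: its need (2, 0) fits the free (2, 0) with zero slack on a requested resource.
Verifying each step:
  pool = (2, 0)
  run india (needs (2, 0), free (2, 0)); after release of (0, 1) the pool is (2, 1)
  run bravo (needs (1, 1), free (2, 1)); after release of (2, 0) the pool is (4, 1)
  run delta (needs (3, 0), free (4, 1)); after release of (1, 2) the pool is (5, 3)
  run alpha (needs (4, 2), free (5, 3)); after release of (0, 1) the pool is (5, 4)
  run golf (needs (3, 1), free (5, 4)); after release of (2, 2) the pool is (7, 6)


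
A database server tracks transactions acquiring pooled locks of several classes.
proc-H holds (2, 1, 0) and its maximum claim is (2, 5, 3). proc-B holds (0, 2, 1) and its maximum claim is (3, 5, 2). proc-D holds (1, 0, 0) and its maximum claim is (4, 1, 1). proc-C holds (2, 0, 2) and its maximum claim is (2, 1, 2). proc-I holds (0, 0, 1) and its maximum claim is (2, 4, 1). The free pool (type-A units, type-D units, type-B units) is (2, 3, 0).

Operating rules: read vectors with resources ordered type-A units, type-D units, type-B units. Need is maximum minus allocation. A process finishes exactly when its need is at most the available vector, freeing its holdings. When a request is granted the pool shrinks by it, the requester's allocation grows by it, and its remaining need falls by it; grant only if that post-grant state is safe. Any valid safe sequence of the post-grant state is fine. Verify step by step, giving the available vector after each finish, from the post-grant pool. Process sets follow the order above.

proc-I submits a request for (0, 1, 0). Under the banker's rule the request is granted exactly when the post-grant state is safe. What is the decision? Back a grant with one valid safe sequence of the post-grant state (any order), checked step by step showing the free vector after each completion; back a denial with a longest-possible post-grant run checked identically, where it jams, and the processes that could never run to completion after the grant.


DENY. Granting would leave the state unsafe.
Key observation: no order helps: past proc-C, proc-D, the free pool tops out at (5, 2, 2), below what each blocked process needs in type-D units.
After a pretend grant, a maximal execution: proc-C, proc-D — then nothing else fits. Step-by-step check:
  pool = (2, 2, 0)
  run proc-C (needs (0, 1, 0), free (2, 2, 0)); after release of (2, 0, 2) the pool is (4, 2, 2)
  run proc-D (needs (3, 1, 1), free (4, 2, 2)); after release of (1, 0, 0) the pool is (5, 2, 2)
  blocked: proc-H wants (0, 4, 3), pool (5, 2, 2) — not enough type-D units and type-B units
  blocked: proc-B wants (3, 3, 1), pool (5, 2, 2) — not enough type-D units
  blocked: proc-I wants (2, 3, 0), pool (5, 2, 2) — not enough type-D units
Had the request been granted, proc-H, proc-B and proc-I could never finish.


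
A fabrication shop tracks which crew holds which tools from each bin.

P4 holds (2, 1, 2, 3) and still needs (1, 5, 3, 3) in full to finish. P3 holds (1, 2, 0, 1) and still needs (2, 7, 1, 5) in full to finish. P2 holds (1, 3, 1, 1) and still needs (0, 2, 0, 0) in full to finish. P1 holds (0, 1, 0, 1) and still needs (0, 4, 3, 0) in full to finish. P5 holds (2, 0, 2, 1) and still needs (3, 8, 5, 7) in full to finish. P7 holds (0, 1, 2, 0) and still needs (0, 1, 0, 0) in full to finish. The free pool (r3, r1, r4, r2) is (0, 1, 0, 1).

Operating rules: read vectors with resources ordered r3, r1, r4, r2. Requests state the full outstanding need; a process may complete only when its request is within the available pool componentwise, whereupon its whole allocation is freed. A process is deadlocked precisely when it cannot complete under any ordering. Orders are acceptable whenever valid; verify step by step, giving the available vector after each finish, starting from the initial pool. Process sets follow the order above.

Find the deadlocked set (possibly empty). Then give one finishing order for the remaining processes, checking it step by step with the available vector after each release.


The deadlocked set is empty.
Key observation: no deadlock: P7 fits now, and the freed resources carry the rest through.
One completion order for the rest: P7, P2, P1, P4, P3, P5. Verifying each step:
  pool = (0, 1, 0, 1)
  run P7 (needs (0, 1, 0, 0), free (0, 1, 0, 1)); after release of (0, 1, 2, 0) the pool is (0, 2, 2, 1)
  run P2 (needs (0, 2, 0, 0), free (0, 2, 2, 1)); after release of (1, 3, 1, 1) the pool is (1, 5, 3, 2)
  run P1 (needs (0, 4, 3, 0), free (1, 5, 3, 2)); after release of (0, 1, 0, 1) the pool is (1, 6, 3, 3)
  run P4 (needs (1, 5, 3, 3), free (1, 6, 3, 3)); after release of (2, 1, 2, 3) the pool is (3, 7, 5, 6)
  run P3 (needs (2, 7, 1, 5), free (3, 7, 5, 6)); after release of (1, 2, 0, 1) the pool is (4, 9, 5, 7)
  run P5 (needs (3, 8, 5, 7), free (4, 9, 5, 7)); after release of (2, 0, 2, 1) the pool is (6, 9, 7, 8)


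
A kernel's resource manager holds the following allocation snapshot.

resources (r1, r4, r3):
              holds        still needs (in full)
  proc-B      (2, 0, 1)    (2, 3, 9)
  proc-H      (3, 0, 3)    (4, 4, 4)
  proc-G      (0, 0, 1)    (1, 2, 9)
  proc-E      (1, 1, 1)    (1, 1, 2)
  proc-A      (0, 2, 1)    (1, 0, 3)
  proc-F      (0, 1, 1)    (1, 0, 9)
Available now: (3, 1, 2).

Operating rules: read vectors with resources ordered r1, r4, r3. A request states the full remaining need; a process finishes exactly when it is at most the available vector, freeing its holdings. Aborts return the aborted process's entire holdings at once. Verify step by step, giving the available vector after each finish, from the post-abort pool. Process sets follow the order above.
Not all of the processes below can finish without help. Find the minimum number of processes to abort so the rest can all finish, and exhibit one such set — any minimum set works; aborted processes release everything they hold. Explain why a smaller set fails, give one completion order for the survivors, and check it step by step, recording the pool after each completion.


Minimum abort set: proc-G and proc-F.
Key observation: the deadlocked proc-B becomes finishable only because proc-G and proc-F released (0, 1, 2); it completes at step 4 below.
Why nothing smaller works — every single abort fails: proc-B alone leaves proc-G blocked (short on r3); proc-H alone leaves proc-B blocked (short on r3); proc-G alone leaves proc-B blocked (short on r3); proc-E alone leaves proc-B blocked (short on r3); proc-A alone leaves proc-B blocked (short on r3); proc-F alone leaves proc-B blocked (short on r3).
Survivors finish in the order: proc-A, proc-E, proc-H, proc-B. Verifying each step (pool after the aborts first):
  pool = (3, 2, 4)
  proc-A needs (1, 0, 3) <= (3, 2, 4) -> finishes; pool += (0, 2, 1) = (3, 4, 5)
  proc-E needs (1, 1, 2) <= (3, 4, 5) -> finishes; pool += (1, 1, 1) = (4, 5, 6)
  proc-H needs (4, 4, 4) <= (4, 5, 6) -> finishes; pool += (3, 0, 3) = (7, 5, 9)
  proc-B needs (2, 3, 9) <= (7, 5, 9) -> finishes; pool += (2, 0, 1) = (9, 5, 10)


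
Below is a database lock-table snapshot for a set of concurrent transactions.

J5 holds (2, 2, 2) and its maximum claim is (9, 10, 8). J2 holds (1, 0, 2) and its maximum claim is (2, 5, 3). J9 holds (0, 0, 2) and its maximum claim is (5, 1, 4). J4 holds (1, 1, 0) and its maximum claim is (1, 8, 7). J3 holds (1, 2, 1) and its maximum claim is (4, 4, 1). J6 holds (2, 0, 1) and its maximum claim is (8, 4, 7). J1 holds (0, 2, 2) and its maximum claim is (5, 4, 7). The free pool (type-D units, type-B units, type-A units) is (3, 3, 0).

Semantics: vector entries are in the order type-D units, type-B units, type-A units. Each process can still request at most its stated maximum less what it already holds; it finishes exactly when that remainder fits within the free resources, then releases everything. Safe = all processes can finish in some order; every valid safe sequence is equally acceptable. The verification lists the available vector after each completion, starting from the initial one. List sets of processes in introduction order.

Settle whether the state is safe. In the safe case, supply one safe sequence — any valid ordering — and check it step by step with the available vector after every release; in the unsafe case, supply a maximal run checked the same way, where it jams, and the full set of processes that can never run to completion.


The state is SAFE; one workable sequence: J3, J2, J9, J1, J4, J6, J5.
Key observation: at J3 the run first touches a limit — (3, 2, 0) against (3, 3, 0), exact on a resource it actually requests.
Step-by-step check:
  pool = (3, 3, 0)
  run J3 (needs (3, 2, 0), free (3, 3, 0)); after release of (1, 2, 1) the pool is (4, 5, 1)
  run J2 (needs (1, 5, 1), free (4, 5, 1)); after release of (1, 0, 2) the pool is (5, 5, 3)
  run J9 (needs (5, 1, 2), free (5, 5, 3)); after release of (0, 0, 2) the pool is (5, 5, 5)
  run J1 (needs (5, 2, 5), free (5, 5, 5)); after release of (0, 2, 2) the pool is (5, 7, 7)
  run J4 (needs (0, 7, 7), free (5, 7, 7)); after release of (1, 1, 0) the pool is (6, 8, 7)
  run J6 (needs (6, 4, 6), free (6, 8, 7)); after release of (2, 0, 1) the pool is (8, 8, 8)
  run J5 (needs (7, 8, 6), free (8, 8, 8)); after release of (2, 2, 2) the pool is (10, 10, 10)


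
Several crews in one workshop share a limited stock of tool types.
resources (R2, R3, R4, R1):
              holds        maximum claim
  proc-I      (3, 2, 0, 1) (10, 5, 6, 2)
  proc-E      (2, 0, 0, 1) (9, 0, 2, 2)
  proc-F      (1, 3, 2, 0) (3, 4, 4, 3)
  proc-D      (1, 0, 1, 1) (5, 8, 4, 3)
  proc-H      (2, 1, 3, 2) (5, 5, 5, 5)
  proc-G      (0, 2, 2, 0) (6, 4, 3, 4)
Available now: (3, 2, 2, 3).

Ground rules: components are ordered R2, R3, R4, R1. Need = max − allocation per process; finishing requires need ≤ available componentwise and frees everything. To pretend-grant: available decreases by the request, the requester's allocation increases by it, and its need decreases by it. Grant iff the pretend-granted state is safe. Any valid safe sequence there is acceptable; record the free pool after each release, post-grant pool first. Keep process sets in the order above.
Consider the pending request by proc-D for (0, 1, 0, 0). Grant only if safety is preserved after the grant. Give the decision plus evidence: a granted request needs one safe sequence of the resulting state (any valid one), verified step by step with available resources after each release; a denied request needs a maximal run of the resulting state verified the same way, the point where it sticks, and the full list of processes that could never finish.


GRANT — the state after the grant stays safe, e.g. via proc-F, proc-H, proc-G, proc-D, proc-E, proc-I.
Key observation: the grant leaves (3, 1, 2, 3) free — enough for proc-F, whose release restarts the cascade.
Step-by-step check of the post-grant state:
  pool = (3, 1, 2, 3)
  proc-F: need (2, 1, 2, 3) fits (3, 1, 2, 3); releases (1, 3, 2, 0), pool now (4, 4, 4, 3)
  proc-H: need (3, 4, 2, 3) fits (4, 4, 4, 3); releases (2, 1, 3, 2), pool now (6, 5, 7, 5)
  proc-G: need (6, 2, 1, 4) fits (6, 5, 7, 5); releases (0, 2, 2, 0), pool now (6, 7, 9, 5)
  proc-D: need (4, 7, 3, 2) fits (6, 7, 9, 5); releases (1, 1, 1, 1), pool now (7, 8, 10, 6)
  proc-E: need (7, 0, 2, 1) fits (7, 8, 10, 6); releases (2, 0, 0, 1), pool now (9, 8, 10, 7)
  proc-I: need (7, 3, 6, 1) fits (9, 8, 10, 7); releases (3, 2, 0, 1), pool now (12, 10, 10, 8)


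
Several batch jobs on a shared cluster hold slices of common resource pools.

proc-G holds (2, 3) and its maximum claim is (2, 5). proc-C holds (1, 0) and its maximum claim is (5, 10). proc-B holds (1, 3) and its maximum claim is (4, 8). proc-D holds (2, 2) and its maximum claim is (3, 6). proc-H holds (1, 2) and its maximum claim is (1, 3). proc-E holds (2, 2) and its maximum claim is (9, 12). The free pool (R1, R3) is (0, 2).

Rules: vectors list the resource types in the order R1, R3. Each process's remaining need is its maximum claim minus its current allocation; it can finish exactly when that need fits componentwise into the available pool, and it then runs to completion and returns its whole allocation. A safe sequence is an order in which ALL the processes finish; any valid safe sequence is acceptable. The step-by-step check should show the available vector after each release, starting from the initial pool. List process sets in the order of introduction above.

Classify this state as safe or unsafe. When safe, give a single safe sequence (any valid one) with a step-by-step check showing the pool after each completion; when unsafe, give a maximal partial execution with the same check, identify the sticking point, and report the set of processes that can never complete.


SAFE, for example via the order proc-G, proc-D, proc-B, proc-C, proc-H, proc-E.
Key observation: proc-G marks the first exact bind of the order: its need (0, 2) fits the free (0, 2) with zero slack on a requested resource.
Verifying each step:
  pool = (0, 2)
  run proc-G (needs (0, 2), free (0, 2)); after release of (2, 3) the pool is (2, 5)
  run proc-D (needs (1, 4), free (2, 5)); after release of (2, 2) the pool is (4, 7)
  run proc-B (needs (3, 5), free (4, 7)); after release of (1, 3) the pool is (5, 10)
  run proc-C (needs (4, 10), free (5, 10)); after release of (1, 0) the pool is (6, 10)
  run proc-H (needs (0, 1), free (6, 10)); after release of (1, 2) the pool is (7, 12)
  run proc-E (needs (7, 10), free (7, 12)); after release of (2, 2) the pool is (9, 14)


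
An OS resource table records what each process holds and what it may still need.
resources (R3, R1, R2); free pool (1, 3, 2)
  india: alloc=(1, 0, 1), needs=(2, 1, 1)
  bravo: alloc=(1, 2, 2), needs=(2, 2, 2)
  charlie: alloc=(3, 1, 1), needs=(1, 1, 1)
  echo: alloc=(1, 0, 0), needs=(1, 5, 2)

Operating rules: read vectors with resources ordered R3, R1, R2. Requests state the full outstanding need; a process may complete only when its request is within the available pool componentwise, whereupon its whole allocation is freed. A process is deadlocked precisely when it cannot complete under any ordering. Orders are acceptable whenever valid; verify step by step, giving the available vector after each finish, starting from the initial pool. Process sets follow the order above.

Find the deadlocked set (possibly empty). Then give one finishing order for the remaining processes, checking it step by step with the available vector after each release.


No process is deadlocked.
Key observation: beginning at charlie, releases accumulate fast enough that every process eventually fits.
The rest can finish in the order charlie, bravo, echo, india. Step-by-step check:
  pool = (1, 3, 2)
  run charlie (needs (1, 1, 1), free (1, 3, 2)); after release of (3, 1, 1) the pool is (4, 4, 3)
  run bravo (needs (2, 2, 2), free (4, 4, 3)); after release of (1, 2, 2) the pool is (5, 6, 5)
  run echo (needs (1, 5, 2), free (5, 6, 5)); after release of (1, 0, 0) the pool is (6, 6, 5)
  run india (needs (2, 1, 1), free (6, 6, 5)); after release of (1, 0, 1) the pool is (7, 6, 6)


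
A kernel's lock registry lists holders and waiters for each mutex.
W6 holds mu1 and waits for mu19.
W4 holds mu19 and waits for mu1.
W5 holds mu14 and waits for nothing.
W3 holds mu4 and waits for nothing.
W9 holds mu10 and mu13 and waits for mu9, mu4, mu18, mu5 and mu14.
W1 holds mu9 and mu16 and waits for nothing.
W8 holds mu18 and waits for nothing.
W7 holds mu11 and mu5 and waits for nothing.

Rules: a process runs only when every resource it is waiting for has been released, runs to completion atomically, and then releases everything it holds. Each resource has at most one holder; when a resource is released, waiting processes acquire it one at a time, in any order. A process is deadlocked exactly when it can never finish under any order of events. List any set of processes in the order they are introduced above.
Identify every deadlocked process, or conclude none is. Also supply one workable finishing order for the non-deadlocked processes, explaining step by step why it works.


The deadlocked set is W6 and W4.
Key observation: the loop W6 -> W4 -> W6 blocks itself forever; no other process is dragged down with it.
One completion order for the rest: W1, W7, W5, W8, W3, W9.
Check, step by step:
  W1 waits on nothing -> runs at once and releases mu9 and mu16
  W7 waits on nothing -> runs at once and releases mu11 and mu5
  W5 waits on nothing -> runs at once and releases mu14
  W8 waits on nothing -> runs at once and releases mu18
  W3 waits on nothing -> runs at once and releases mu4
  W9 waits on mu9, mu4, mu18, mu5 and mu14 — all released -> runs and releases mu10 and mu13


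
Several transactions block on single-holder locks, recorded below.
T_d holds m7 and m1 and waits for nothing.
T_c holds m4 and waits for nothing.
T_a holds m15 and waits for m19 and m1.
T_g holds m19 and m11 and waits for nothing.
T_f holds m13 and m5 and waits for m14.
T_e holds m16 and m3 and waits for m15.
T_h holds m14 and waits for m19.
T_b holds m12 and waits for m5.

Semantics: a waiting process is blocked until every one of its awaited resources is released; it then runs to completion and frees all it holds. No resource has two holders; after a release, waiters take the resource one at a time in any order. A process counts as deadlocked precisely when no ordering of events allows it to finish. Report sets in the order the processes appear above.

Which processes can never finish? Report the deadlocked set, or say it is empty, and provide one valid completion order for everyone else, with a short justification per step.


The deadlocked set is empty.
Key observation: all waits point, directly or indirectly, at processes that can finish, so nothing is permanently blocked.
One completion order for the rest: T_g, T_c, T_d, T_h, T_a, T_f, T_e, T_b.
Step-by-step check:
  T_g: no waits; runs immediately, freeing m19 and m11
  T_c: no waits; runs immediately, freeing m4
  T_d: no waits; runs immediately, freeing m7 and m1
  run T_h (all its waits — m19 — are resolved); releases m14
  run T_a (all its waits — m19 and m1 — are resolved); releases m15
  run T_f (all its waits — m14 — are resolved); releases m13 and m5
  run T_e (all its waits — m15 — are resolved); releases m16 and m3
  run T_b (all its waits — m5 — are resolved); releases m12


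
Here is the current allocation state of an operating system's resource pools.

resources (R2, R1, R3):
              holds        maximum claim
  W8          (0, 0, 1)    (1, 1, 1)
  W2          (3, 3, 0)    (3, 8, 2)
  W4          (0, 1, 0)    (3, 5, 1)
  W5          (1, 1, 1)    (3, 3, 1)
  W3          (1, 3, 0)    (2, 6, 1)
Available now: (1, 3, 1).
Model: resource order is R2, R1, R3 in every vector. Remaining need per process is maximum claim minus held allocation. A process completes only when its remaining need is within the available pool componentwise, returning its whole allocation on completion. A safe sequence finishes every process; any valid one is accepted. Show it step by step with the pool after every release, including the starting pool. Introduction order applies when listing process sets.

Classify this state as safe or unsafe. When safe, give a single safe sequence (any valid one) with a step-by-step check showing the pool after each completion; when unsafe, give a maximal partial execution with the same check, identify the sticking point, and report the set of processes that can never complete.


SAFE, for example via the order W3, W5, W8, W4, W2.
Key observation: the first exact fit in this order is W3 — it needs (1, 3, 1) with (1, 3, 1) free, meeting a requested resource to the last unit.
Walking it through:
  pool = (1, 3, 1)
  W3 needs (1, 3, 1) <= (1, 3, 1) -> finishes; pool += (1, 3, 0) = (2, 6, 1)
  W5 needs (2, 2, 0) <= (2, 6, 1) -> finishes; pool += (1, 1, 1) = (3, 7, 2)
  W8 needs (1, 1, 0) <= (3, 7, 2) -> finishes; pool += (0, 0, 1) = (3, 7, 3)
  W4 needs (3, 4, 1) <= (3, 7, 3) -> finishes; pool += (0, 1, 0) = (3, 8, 3)
  W2 needs (0, 5, 2) <= (3, 8, 3) -> finishes; pool += (3, 3, 0) = (6, 11, 3)


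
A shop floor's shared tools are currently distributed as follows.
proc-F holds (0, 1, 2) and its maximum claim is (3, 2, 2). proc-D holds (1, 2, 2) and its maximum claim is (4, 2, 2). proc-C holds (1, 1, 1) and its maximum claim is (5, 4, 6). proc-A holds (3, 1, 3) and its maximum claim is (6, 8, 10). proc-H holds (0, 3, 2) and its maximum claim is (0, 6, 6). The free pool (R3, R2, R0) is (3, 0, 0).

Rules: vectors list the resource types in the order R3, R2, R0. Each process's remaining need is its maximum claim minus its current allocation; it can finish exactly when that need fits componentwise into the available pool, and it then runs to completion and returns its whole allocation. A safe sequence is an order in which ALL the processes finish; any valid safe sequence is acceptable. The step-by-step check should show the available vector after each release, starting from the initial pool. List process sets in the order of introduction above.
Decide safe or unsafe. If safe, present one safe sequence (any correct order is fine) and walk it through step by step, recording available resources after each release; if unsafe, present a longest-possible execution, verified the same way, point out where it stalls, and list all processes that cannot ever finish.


SAFE. One safe sequence: proc-D, proc-F, proc-H, proc-C, proc-A.
Key observation: at proc-D the run first touches a limit — (3, 0, 0) against (3, 0, 0), exact on a resource it actually requests.
Check, step by step:
  pool = (3, 0, 0)
  run proc-D (needs (3, 0, 0), free (3, 0, 0)); after release of (1, 2, 2) the pool is (4, 2, 2)
  run proc-F (needs (3, 1, 0), free (4, 2, 2)); after release of (0, 1, 2) the pool is (4, 3, 4)
  run proc-H (needs (0, 3, 4), free (4, 3, 4)); after release of (0, 3, 2) the pool is (4, 6, 6)
  run proc-C (needs (4, 3, 5), free (4, 6, 6)); after release of (1, 1, 1) the pool is (5, 7, 7)
  run proc-A (needs (3, 7, 7), free (5, 7, 7)); after release of (3, 1, 3) the pool is (8, 8, 10)


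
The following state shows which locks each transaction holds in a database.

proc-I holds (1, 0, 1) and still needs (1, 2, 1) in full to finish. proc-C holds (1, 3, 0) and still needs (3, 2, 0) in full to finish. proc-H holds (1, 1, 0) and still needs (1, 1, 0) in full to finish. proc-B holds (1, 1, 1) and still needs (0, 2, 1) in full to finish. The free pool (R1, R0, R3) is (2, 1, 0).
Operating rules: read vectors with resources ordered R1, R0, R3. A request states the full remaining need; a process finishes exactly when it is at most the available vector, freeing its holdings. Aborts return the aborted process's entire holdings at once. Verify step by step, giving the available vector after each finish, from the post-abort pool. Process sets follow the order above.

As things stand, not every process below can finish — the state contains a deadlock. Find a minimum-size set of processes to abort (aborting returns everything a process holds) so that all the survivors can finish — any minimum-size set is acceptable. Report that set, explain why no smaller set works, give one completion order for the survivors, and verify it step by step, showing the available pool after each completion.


Abort proc-I.
Key observation: proc-B had no path to completion before; after the abort of proc-I ((1, 0, 1) returned), step 3 is where it fits.
Why nothing smaller works: aborting no one leaves the state deadlocked as given.
The survivors complete as proc-H, proc-C, proc-B. Walking it through (starting from the post-abort pool):
  pool = (3, 1, 1)
  run proc-H (needs (1, 1, 0), free (3, 1, 1)); after release of (1, 1, 0) the pool is (4, 2, 1)
  run proc-C (needs (3, 2, 0), free (4, 2, 1)); after release of (1, 3, 0) the pool is (5, 5, 1)
  run proc-B (needs (0, 2, 1), free (5, 5, 1)); after release of (1, 1, 1) the pool is (6, 6, 2)


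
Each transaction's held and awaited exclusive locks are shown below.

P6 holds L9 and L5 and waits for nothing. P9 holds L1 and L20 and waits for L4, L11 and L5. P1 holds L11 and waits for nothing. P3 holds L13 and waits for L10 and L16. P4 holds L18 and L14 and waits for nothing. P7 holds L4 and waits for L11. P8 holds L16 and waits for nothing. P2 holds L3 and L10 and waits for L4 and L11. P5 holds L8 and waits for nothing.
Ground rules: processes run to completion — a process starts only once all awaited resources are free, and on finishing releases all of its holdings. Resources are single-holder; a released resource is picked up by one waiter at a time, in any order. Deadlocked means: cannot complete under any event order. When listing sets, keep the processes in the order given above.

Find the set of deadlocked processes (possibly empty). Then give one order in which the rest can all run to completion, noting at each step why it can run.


No process is deadlocked.
Key observation: there is no circular wait here — follow any chain and it reaches a process that is free to run now.
A valid finishing order for the others: P8, P1, P7, P6, P2, P5, P3, P4, P9.
Step-by-step check:
  P8 waits on nothing -> runs at once and releases L16
  P1 waits on nothing -> runs at once and releases L11
  P7 waits on L11 — all released -> runs and releases L4
  P6 waits on nothing -> runs at once and releases L9 and L5
  P2 waits on L4 and L11 — all released -> runs and releases L3 and L10
  P5 waits on nothing -> runs at once and releases L8
  P3 waits on L10 and L16 — all released -> runs and releases L13
  P4 waits on nothing -> runs at once and releases L18 and L14
  P9 waits on L4, L11 and L5 — all released -> runs and releases L1 and L20


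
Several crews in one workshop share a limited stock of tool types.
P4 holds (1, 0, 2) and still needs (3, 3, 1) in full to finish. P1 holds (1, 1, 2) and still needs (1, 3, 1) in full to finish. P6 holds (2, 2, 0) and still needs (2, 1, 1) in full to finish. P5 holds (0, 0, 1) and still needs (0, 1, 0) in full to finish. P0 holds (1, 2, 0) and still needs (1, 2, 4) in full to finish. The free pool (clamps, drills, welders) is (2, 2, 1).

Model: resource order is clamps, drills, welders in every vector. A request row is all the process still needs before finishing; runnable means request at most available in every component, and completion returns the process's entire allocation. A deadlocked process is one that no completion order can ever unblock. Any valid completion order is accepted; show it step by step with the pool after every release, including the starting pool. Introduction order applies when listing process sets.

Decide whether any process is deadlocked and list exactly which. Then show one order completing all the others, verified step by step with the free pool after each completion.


No process is deadlocked.
Key observation: there is always a runnable process — P5 first — so the state unwinds completely.
A valid finishing order for the others: P5, P6, P1, P4, P0. Step-by-step check:
  pool = (2, 2, 1)
  run P5 (needs (0, 1, 0), free (2, 2, 1)); after release of (0, 0, 1) the pool is (2, 2, 2)
  run P6 (needs (2, 1, 1), free (2, 2, 2)); after release of (2, 2, 0) the pool is (4, 4, 2)
  run P1 (needs (1, 3, 1), free (4, 4, 2)); after release of (1, 1, 2) the pool is (5, 5, 4)
  run P4 (needs (3, 3, 1), free (5, 5, 4)); after release of (1, 0, 2) the pool is (6, 5, 6)
  run P0 (needs (1, 2, 4), free (6, 5, 6)); after release of (1, 2, 0) the pool is (7, 7, 6)


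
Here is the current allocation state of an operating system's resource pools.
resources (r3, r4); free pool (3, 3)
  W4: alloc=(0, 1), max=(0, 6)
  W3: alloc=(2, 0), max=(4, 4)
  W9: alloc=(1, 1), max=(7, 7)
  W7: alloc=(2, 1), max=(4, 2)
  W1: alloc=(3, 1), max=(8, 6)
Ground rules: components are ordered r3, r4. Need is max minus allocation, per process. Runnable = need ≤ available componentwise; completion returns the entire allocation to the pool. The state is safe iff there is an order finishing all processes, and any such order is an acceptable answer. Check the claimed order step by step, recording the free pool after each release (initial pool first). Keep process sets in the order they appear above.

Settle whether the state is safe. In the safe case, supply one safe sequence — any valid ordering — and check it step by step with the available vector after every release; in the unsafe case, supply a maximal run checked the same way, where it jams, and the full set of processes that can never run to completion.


The state is UNSAFE.
Key observation: W7, W3 can finish, but then (7, 4) is all there is, and the blocked group's r4 demands exceed it.
A maximal execution: W7, W3 — then nothing else fits. Step-by-step check:
  pool = (3, 3)
  W7: need (2, 1) fits (3, 3); releases (2, 1), pool now (5, 4)
  W3: need (2, 4) fits (5, 4); releases (2, 0), pool now (7, 4)
  blocked: W4 wants (0, 5), pool (7, 4) — not enough r4
  blocked: W9 wants (6, 6), pool (7, 4) — not enough r4
  blocked: W1 wants (5, 5), pool (7, 4) — not enough r4
Permanently blocked: W4, W9 and W1.


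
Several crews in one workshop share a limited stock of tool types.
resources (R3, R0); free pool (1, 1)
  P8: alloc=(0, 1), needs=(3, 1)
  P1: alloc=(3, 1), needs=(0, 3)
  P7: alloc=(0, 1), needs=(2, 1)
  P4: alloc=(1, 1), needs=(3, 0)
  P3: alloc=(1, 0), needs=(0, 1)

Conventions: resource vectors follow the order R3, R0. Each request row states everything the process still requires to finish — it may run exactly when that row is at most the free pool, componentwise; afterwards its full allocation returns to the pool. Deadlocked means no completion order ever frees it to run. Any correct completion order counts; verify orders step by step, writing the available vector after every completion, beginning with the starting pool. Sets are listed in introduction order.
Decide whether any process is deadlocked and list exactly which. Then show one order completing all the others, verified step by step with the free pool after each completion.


The deadlocked set is P8, P1 and P4.
Key observation: after P3, P7 the pool peaks at (2, 2), and each blocked process is short somewhere: P8 on R3; P1 on R0; P4 on R3.
The rest can finish in the order P3, P7. Check, step by step:
  pool = (1, 1)
  P3: need (0, 1) fits (1, 1); releases (1, 0), pool now (2, 1)
  P7: need (2, 1) fits (2, 1); releases (0, 1), pool now (2, 2)
The stuck group stays short no matter what:
  P8 cannot run: need (3, 1) vs free (2, 2) (insufficient R3)
  P1 cannot run: need (0, 3) vs free (2, 2) (insufficient R0)
  P4 cannot run: need (3, 0) vs free (2, 2) (insufficient R3)


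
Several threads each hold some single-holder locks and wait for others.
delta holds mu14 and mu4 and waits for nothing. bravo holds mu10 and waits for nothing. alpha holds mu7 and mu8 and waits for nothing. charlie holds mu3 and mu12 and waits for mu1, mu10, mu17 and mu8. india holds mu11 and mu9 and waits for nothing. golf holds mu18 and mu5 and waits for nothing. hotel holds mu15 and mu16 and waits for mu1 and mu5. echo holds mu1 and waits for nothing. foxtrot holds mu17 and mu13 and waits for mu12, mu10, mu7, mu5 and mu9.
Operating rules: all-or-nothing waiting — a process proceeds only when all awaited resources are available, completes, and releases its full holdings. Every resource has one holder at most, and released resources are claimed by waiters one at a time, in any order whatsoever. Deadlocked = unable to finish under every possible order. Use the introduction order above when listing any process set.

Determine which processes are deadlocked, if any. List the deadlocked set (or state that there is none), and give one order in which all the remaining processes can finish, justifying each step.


Deadlocked: charlie and foxtrot.
Key observation: the wait chain closes on itself along charlie -> foxtrot -> charlie; no other process is dragged down with it.
One completion order for the rest: golf, echo, india, delta, bravo, alpha, hotel.
Check, step by step:
  golf waits on nothing -> runs at once and releases mu18 and mu5
  echo waits on nothing -> runs at once and releases mu1
  india waits on nothing -> runs at once and releases mu11 and mu9
  delta waits on nothing -> runs at once and releases mu14 and mu4
  bravo waits on nothing -> runs at once and releases mu10
  alpha waits on nothing -> runs at once and releases mu7 and mu8
  hotel: everything it awaited (mu1 and mu5) is free; runs, freeing mu15 and mu16


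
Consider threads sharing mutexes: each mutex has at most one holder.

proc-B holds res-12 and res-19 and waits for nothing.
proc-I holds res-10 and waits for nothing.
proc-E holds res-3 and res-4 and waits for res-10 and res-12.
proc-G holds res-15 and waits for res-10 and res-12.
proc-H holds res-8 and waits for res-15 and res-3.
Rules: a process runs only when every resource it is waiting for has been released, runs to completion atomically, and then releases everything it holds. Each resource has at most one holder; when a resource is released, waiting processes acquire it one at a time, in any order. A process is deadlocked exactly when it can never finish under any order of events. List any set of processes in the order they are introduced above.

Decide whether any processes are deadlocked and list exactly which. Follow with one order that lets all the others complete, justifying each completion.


No process is deadlocked.
Key observation: the wait relation is loop-free; peeling off processes with no waits unwinds the whole state.
The rest can finish in the order proc-I, proc-B, proc-E, proc-G, proc-H.
Step-by-step check:
  proc-I: no waits; runs immediately, freeing res-10
  proc-B: no waits; runs immediately, freeing res-12 and res-19
  proc-E: everything it awaited (res-10 and res-12) is free; runs, freeing res-3 and res-4
  proc-G: everything it awaited (res-10 and res-12) is free; runs, freeing res-15
  proc-H: everything it awaited (res-15 and res-3) is free; runs, freeing res-8


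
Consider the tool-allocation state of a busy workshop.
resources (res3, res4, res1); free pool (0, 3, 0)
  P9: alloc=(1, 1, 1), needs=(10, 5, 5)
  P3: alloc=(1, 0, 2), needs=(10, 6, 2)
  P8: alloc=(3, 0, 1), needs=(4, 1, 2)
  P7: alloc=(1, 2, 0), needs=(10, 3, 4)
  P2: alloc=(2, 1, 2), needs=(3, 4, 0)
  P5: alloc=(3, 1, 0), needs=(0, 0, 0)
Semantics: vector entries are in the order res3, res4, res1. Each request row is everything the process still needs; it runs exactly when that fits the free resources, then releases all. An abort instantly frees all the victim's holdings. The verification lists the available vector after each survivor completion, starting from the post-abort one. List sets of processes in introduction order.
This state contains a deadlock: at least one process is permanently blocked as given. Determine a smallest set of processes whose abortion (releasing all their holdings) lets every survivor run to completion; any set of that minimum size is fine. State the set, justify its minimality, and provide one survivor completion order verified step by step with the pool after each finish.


Minimum abort set: P3 and P7.
Key observation: P9 was stuck for good until P3 and P7 gave back (2, 2, 2); in the order shown it finishes at step 4.
No one abort is enough; case by case: P9 alone leaves P3 blocked (short on res3); P3 alone leaves P9 blocked (short on res3); P8 alone leaves P9 blocked (short on res3 and res1); P7 alone leaves P9 blocked (short on res3 and res1); P2 alone leaves P9 blocked (short on res3 and res1); P5 alone leaves P9 blocked (short on res3 and res1).
One survivor order: P5, P2, P8, P9. Step-by-step check (post-abort pool first):
  pool = (2, 5, 2)
  P5: need (0, 0, 0) fits (2, 5, 2); releases (3, 1, 0), pool now (5, 6, 2)
  P2: need (3, 4, 0) fits (5, 6, 2); releases (2, 1, 2), pool now (7, 7, 4)
  P8: need (4, 1, 2) fits (7, 7, 4); releases (3, 0, 1), pool now (10, 7, 5)
  P9: need (10, 5, 5) fits (10, 7, 5); releases (1, 1, 1), pool now (11, 8, 6)


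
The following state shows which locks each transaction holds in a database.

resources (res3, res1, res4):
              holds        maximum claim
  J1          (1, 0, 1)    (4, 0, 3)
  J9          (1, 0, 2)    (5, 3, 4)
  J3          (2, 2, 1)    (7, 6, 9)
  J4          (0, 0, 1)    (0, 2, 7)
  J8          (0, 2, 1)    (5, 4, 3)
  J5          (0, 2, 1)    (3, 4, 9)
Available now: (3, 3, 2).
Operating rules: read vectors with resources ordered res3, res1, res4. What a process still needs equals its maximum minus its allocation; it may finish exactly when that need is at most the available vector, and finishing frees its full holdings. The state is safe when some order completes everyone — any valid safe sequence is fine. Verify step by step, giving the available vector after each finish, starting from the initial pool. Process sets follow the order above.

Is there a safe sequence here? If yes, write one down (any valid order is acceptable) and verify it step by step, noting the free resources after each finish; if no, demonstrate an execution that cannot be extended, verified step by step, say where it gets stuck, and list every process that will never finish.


UNSAFE — no complete ordering exists.
Key observation: J1, J9, J8, J4 can finish, but then (5, 5, 7) is all there is, and the blocked group's res4 demands exceed it.
Going as far as possible: J1, J9, J8, J4; after that, nothing fits. Step-by-step check:
  pool = (3, 3, 2)
  J1 needs (3, 0, 2) <= (3, 3, 2) -> finishes; pool += (1, 0, 1) = (4, 3, 3)
  J9 needs (4, 3, 2) <= (4, 3, 3) -> finishes; pool += (1, 0, 2) = (5, 3, 5)
  J8 needs (5, 2, 2) <= (5, 3, 5) -> finishes; pool += (0, 2, 1) = (5, 5, 6)
  J4 needs (0, 2, 6) <= (5, 5, 6) -> finishes; pool += (0, 0, 1) = (5, 5, 7)
  J3 still needs (5, 4, 8) but only (5, 5, 7) is free — short on res4
  J5 still needs (3, 2, 8) but only (5, 5, 7) is free — short on res4
Permanently blocked: J3 and J5.


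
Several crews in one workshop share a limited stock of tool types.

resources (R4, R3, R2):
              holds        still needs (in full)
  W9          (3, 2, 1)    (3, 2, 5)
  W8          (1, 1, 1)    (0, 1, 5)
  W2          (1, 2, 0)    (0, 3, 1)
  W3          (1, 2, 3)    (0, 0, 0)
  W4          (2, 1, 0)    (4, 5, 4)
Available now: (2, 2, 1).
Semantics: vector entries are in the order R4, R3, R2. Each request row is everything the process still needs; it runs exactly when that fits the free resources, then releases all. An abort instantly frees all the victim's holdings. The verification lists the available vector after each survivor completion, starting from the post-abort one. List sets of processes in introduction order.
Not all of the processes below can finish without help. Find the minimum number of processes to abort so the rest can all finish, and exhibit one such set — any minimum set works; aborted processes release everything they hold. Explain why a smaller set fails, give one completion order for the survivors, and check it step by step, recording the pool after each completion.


Abort W8.
Key observation: W9 was stuck for good until W8 gave back (1, 1, 1); in the order shown it finishes at step 4.
No smaller set exists: with zero aborts the deadlock remains.
Survivors finish in the order: W3, W2, W4, W9. Step-by-step check (pool after the aborts first):
  pool = (3, 3, 2)
  W3: need (0, 0, 0) fits (3, 3, 2); releases (1, 2, 3), pool now (4, 5, 5)
  W2: need (0, 3, 1) fits (4, 5, 5); releases (1, 2, 0), pool now (5, 7, 5)
  W4: need (4, 5, 4) fits (5, 7, 5); releases (2, 1, 0), pool now (7, 8, 5)
  W9: need (3, 2, 5) fits (7, 8, 5); releases (3, 2, 1), pool now (10, 10, 6)
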